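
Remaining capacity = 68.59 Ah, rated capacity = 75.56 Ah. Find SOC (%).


SOC = (remaining / total) * 100 = (68.59 / 75.56) * 100 = 90.78%

90.78%


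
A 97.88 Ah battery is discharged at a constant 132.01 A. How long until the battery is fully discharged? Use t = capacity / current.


Runtime = 97.88 Ah / 132.01 A = 0.7415 hr

0.7415 hr


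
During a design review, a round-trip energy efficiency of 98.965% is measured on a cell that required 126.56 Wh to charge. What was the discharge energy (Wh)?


E_dis = eta/100 * E_chg = 98.965/100 * 126.56 = 125.3 Wh

125.3 Wh


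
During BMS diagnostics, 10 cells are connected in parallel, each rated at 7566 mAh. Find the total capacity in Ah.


Convert: C_cell = 7566 mAh = 7.566 Ah
C_total = 10 * 7.566 = 75.66 Ah

75.66 Ah


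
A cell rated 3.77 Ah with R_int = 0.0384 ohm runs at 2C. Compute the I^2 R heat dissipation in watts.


Step 1: I = C_rate * capacity = 2 * 3.77 = 7.54 A
Step 2: Q = I^2 * R = 7.54^2 * 0.0384 = 56.852 * 0.0384 = 2.183 W

2.183 W


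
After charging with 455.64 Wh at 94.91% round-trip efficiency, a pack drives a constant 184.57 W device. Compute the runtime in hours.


Step 1: E_discharge = eta/100 * E_charge = 94.91/100 * 455.64 = 432.45 Wh
Step 2: t = E_discharge / P = 432.45 / 184.57 = 2.343 hr

2.343 hr


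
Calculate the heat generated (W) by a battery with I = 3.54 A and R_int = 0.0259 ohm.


I^2 = 12.532
Q = 12.532 * 0.0259 = 0.3246 W

0.3246 W


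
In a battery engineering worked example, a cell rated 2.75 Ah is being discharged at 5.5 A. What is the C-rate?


Rearranging: C_rate = 5.5 / 2.75 = 2C

2C


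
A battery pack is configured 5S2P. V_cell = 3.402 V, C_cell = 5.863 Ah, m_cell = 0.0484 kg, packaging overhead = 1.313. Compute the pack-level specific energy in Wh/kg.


Step 1: V_pack = 5 * 3.402 = 17.01 V
Step 2: C_pack = 2 * 5.863 = 11.726 Ah
Step 3: E_pack = V_pack * C_pack = 17.01 * 11.726 = 199.46 Wh
Step 4: m_pack = 5 * 2 * 0.0484 * 1.313 = 0.63549 kg
Step 5: ED = E_pack / m_pack = 199.46 / 0.63549 = 313.9 Wh/kg

313.9 Wh/kg


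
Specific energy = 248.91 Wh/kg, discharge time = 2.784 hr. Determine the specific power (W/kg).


P_specific = E / t = 248.91 / 2.784 = 89.41 W/kg

89.41 W/kg


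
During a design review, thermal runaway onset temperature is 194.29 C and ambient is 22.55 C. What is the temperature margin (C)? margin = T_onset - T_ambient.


Safety margin = 194.29 C - 22.55 C = 171.74 C

171.74 C


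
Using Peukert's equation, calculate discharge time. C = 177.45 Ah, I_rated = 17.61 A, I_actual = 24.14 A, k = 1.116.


t_rated = C / I_rated = 177.45 / 17.61 = 10.077 hr
(I_rated/I)^k = (0.72949)^1.116 = 0.70328
t = t_rated * (I_rated/I)^k = 10.077 * 0.70328 = 7.087 hr

7.087 hr


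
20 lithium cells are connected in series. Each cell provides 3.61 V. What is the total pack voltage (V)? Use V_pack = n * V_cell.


V_pack = n * V_cell = 20 * 3.61 = 72.2 V

72.2 V


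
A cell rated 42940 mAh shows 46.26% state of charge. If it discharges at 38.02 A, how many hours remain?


Convert: C_total = 42940 mAh = 42.94 Ah
Step 1: remaining = SOC/100 * C_total = 46.26/100 * 42.94 = 19.864 Ah
Step 2: t = remaining / I = 19.864 / 38.02 = 0.5225 hr

0.5225 hr


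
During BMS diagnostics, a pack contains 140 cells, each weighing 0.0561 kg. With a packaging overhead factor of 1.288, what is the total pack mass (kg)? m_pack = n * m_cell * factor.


Cell mass sum = 140 * 0.0561 = 7.854 kg
With overhead 1.288: m_pack = 7.854 * 1.288 = 10.12 kg

10.12 kg


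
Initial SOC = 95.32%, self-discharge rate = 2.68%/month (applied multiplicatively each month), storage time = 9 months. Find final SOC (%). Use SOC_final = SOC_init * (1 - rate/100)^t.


decay = (1 - 2.68/100)^9 = 0.7831
SOC_final = 95.32 * 0.7831 = 74.65%

74.65%


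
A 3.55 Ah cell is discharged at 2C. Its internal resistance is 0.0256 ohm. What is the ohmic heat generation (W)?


Step 1: I = C_rate * capacity = 2 * 3.55 = 7.1 A
Step 2: Q = I^2 * R = 7.1^2 * 0.0256 = 50.41 * 0.0256 = 1.290 W

1.290 W


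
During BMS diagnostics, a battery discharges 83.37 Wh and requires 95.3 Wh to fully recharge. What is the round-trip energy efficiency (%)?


eta_e = E_dis / E_chg * 100 = 83.37 / 95.3 * 100 = 87.48%

87.48%


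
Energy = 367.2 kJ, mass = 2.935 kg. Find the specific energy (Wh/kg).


Convert: E = 367.2 kJ = 102 Wh
ED = E / m = 102 / 2.935 = 34.75 Wh/kg

34.75 Wh/kg


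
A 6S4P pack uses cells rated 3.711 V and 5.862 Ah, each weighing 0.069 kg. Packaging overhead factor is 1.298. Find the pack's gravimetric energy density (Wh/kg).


Step 1: V_pack = 6 * 3.711 = 22.266 V
Step 2: C_pack = 4 * 5.862 = 23.448 Ah
Step 3: E_pack = V_pack * C_pack = 22.266 * 23.448 = 522.09 Wh
Step 4: m_pack = 6 * 4 * 0.069 * 1.298 = 2.1495 kg
Step 5: ED = E_pack / m_pack = 522.09 / 2.1495 = 242.9 Wh/kg

242.9 Wh/kg


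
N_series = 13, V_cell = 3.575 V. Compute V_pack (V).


Series voltages add: 13 * 3.575 V = 46.475 V

46.475 V


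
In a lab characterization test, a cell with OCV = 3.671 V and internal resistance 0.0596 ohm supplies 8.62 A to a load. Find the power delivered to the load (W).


Step 1: V_terminal = OCV - I*R = 3.671 - 8.62 * 0.0596 = 3.1572 V
Step 2: P_out = V_terminal * I = 3.1572 * 8.62 = 27.22 W

27.22 W


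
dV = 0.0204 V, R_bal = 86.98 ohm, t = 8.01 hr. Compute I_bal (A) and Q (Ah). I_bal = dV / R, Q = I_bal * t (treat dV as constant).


First, Ohm's law: I_bal = 0.0204 V / 86.98 ohm = 2.3454e-04 A
Then Q = I * t = 2.3454e-04 A * 8.01 hr = 0.001879 Ah

I=2.3454e-04 A, Q=0.001879 Ah


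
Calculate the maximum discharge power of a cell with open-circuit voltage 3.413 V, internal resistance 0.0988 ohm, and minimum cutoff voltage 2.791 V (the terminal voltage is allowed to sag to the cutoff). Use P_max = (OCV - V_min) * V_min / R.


dV = OCV - V_min = 0.622 V (so I_max = dV / R)
P_max = dV * V_min / R = 0.622 * 2.791 / 0.0988 = 17.57 W

17.57 W


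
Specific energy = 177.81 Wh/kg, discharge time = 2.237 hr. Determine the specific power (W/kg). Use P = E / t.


P_specific = E / t = 177.81 / 2.237 = 79.49 W/kg

79.49 W/kg


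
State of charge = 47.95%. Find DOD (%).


Complement of SOC: DOD = 100% - 47.95% = 52.05%

52.05%


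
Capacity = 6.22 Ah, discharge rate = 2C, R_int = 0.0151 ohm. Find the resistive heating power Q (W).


Step 1: I = C_rate * capacity = 2 * 6.22 = 12.44 A
Step 2: Q = I^2 * R = 12.44^2 * 0.0151 = 154.75 * 0.0151 = 2.337 W

2.337 W


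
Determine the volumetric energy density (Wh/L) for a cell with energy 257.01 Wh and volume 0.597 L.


ED = E / V = 257.01 / 0.597 = 430.5 Wh/L

430.5 Wh/L


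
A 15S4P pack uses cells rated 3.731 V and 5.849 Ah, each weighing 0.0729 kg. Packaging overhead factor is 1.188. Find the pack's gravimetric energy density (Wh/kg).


Step 1: V_pack = 15 * 3.731 = 55.965 V
Step 2: C_pack = 4 * 5.849 = 23.396 Ah
Step 3: E_pack = V_pack * C_pack = 55.965 * 23.396 = 1309.4 Wh
Step 4: m_pack = 15 * 4 * 0.0729 * 1.188 = 5.1963 kg
Step 5: ED = E_pack / m_pack = 1309.4 / 5.1963 = 252.0 Wh/kg

252.0 Wh/kg


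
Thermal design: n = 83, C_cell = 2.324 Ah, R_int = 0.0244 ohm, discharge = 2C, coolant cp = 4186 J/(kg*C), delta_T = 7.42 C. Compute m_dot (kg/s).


Step 1: I = 2 * 2.324 = 4.648 A
Step 2: Q_cell = I^2 * R = 4.648^2 * 0.0244 = 0.52714 W
Step 3: Q_total = 83 * 0.52714 = 43.753 W
Step 4: m_dot = Q_total / (cp * dT) = 43.753 / (4186 * 7.42) = 0.001409 kg/s

0.001409 kg/s


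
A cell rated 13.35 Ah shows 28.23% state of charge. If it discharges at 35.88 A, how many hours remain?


Step 1: remaining = SOC/100 * C_total = 28.23/100 * 13.35 = 3.7687 Ah
Step 2: t = remaining / I = 3.7687 / 35.88 = 0.1050 hr

0.1050 hr


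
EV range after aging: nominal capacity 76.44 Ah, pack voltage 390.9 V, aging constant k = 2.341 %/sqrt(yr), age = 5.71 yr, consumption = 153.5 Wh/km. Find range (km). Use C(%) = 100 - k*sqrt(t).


Step 1: capacity retention = 100 - 2.341 * sqrt(5.71) = 100 - 2.341 * 2.3896 = 94.406%
Step 2: C_now = 76.44 * 94.406/100 = 72.164 Ah
Step 3: E_pack = V * C_now = 390.9 * 72.164 = 28209 Wh
Step 4: range = E_pack / consumption = 28209 / 153.5 = 183.8 km

183.8 km


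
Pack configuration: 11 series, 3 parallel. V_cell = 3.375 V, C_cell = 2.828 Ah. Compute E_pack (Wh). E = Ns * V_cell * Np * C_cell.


V_pack = 11 * 3.375 = 37.125 V
C_pack = 3 * 2.828 = 8.484 Ah
E = V_pack * C_pack = 37.125 * 8.484 = 315.0 Wh

315.0 Wh


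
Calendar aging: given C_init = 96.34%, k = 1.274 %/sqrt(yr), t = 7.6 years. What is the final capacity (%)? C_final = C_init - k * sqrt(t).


sqrt(t) = sqrt(7.6) = 2.7568
C_final = 96.34 - 1.274 * 2.7568 = 92.83%

92.83%


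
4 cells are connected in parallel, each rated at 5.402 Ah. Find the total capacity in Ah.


Parallel capacities add: 4 * 5.402 Ah = 21.608 Ah

21.608 Ah


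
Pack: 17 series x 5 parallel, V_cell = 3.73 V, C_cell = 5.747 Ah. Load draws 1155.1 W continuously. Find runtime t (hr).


Step 1: E_pack = Ns * V_cell * Np * C_cell = 17 * 3.73 * 5 * 5.747 = 1822.1 Wh
Step 2: t = E_pack / P = 1822.1 / 1155.1 = 1.577 hr

1.577 hr


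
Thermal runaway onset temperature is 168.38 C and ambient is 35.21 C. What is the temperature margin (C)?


margin = T_onset - T_ambient = 168.38 - 35.21 = 133.17 C

133.17 C


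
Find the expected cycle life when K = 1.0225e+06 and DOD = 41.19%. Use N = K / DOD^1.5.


Step 1: DOD^1.5 = 41.19^1.5 = 264.36
Step 2: N = 1.0225e+06 / 264.36 = 3868 cycles

3868 cycles


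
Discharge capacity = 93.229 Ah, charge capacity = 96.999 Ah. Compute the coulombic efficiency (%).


Coulombic efficiency = 93.229/96.999 * 100% = 96.11%

96.11%


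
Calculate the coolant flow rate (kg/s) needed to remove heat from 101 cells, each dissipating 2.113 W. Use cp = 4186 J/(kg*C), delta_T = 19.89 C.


Q_total = 101 * 2.113 = 213.41 W
m_dot = Q_total / (cp * dT) = 213.41 / (4186 * 19.89) = 0.002563 kg/s

0.002563 kg/s


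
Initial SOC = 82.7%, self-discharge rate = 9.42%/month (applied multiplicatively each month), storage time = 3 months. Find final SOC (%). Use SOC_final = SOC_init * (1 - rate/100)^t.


Monthly retention factor = 1 - 9.42/100 = 0.9058
Over 3 months: factor^3 = 0.74319
SOC_final = 82.7 * 0.74319 = 61.46%

61.46%


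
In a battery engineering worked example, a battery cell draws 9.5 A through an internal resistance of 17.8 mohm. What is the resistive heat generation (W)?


Convert: R = 17.8 mohm = 0.0178 ohm
Q = I^2 * R = 9.5^2 * 0.0178 = 1.606 W

1.606 W


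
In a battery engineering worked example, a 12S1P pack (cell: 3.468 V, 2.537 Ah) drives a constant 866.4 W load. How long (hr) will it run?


Step 1: E_pack = Ns * V_cell * Np * C_cell = 12 * 3.468 * 1 * 2.537 = 105.58 Wh
Step 2: t = E_pack / P = 105.58 / 866.4 = 0.1219 hr

0.1219 hr


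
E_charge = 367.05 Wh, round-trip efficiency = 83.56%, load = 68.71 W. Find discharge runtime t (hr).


Step 1: E_discharge = eta/100 * E_charge = 83.56/100 * 367.05 = 306.71 Wh
Step 2: t = E_discharge / P = 306.71 / 68.71 = 4.464 hr

4.464 hr


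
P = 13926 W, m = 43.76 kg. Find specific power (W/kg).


SP = P / m = 13926 / 43.76 = 318.2 W/kg

318.2 W/kg


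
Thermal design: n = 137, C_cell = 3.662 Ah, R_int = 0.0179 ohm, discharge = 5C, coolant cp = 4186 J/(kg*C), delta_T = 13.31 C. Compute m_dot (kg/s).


Step 1: I = 5 * 3.662 = 18.31 A
Step 2: Q_cell = I^2 * R = 18.31^2 * 0.0179 = 6.0011 W
Step 3: Q_total = 137 * 6.0011 = 822.15 W
Step 4: m_dot = Q_total / (cp * dT) = 822.15 / (4186 * 13.31) = 0.01476 kg/s

0.01476 kg/s


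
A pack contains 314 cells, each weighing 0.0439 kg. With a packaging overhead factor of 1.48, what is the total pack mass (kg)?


Cell mass sum = 314 * 0.0439 = 13.785 kg
With overhead 1.48: m_pack = 13.785 * 1.48 = 20.40 kg

20.40 kg


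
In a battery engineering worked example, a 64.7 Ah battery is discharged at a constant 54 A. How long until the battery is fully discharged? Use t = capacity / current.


t = capacity / current = 64.7 / 54 = 1.198 hr

1.198 hr


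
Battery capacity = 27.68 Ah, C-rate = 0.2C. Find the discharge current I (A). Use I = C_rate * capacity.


I = C_rate * capacity = 0.2 * 27.68 = 5.536 A

5.536 A


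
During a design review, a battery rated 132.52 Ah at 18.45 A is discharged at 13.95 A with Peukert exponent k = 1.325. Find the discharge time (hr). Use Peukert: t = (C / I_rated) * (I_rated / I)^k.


Step 1: t_rated = C / I_rated = 132.52 / 18.45 = 7.1827 hr
Step 2: ratio = 18.45 / 13.95 = 1.3226
Step 3: ratio^k = 1.3226^1.325 = 1.4484
Step 4: t = t_rated * ratio^k = 7.1827 * 1.4484 = 10.40 hr

10.40 hr


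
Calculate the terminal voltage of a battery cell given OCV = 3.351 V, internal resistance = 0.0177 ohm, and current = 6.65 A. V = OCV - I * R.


V = OCV - I*R = 3.351 - 6.65 * 0.0177 = 3.233 V

3.233 V


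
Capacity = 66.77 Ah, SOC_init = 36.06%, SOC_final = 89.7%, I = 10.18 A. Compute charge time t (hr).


Step 1: dSOC = 89.7% - 36.06% = 53.64%
Step 2: delta_Ah = 66.77 * 53.64 / 100 = 35.815 Ah
Step 3: t = 35.815 / 10.18 = 3.518 hr

3.518 hr


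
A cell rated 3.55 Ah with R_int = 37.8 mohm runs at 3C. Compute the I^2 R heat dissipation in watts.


Convert: R = 37.8 mohm = 0.0378 ohm
Step 1: I = C_rate * capacity = 3 * 3.55 = 10.65 A
Step 2: Q = I^2 * R = 10.65^2 * 0.0378 = 113.42 * 0.0378 = 4.287 W

4.287 W


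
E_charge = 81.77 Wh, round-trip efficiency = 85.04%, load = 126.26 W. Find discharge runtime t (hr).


Step 1: E_discharge = eta/100 * E_charge = 85.04/100 * 81.77 = 69.537 Wh
Step 2: t = E_discharge / P = 69.537 / 126.26 = 0.5507 hr

0.5507 hr


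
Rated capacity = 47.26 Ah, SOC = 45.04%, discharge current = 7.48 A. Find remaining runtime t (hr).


Step 1: remaining = SOC/100 * C_total = 45.04/100 * 47.26 = 21.286 Ah
Step 2: t = remaining / I = 21.286 / 7.48 = 2.846 hr

2.846 hr


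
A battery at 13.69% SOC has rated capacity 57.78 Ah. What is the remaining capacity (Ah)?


remaining = SOC / 100 * total = 13.69 / 100 * 57.78 = 7.910 Ah

7.910 Ah


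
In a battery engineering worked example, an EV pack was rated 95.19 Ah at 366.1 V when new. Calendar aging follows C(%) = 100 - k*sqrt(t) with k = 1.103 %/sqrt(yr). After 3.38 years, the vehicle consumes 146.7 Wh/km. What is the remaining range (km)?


Step 1: capacity retention = 100 - 1.103 * sqrt(3.38) = 100 - 1.103 * 1.8385 = 97.972%
Step 2: C_now = 95.19 * 97.972/100 = 93.26 Ah
Step 3: E_pack = V * C_now = 366.1 * 93.26 = 34142 Wh
Step 4: range = E_pack / consumption = 34142 / 146.7 = 232.7 km

232.7 km


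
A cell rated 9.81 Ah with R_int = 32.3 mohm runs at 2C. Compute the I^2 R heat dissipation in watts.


Convert: R = 32.3 mohm = 0.0323 ohm
Step 1: I = C_rate * capacity = 2 * 9.81 = 19.62 A
Step 2: Q = I^2 * R = 19.62^2 * 0.0323 = 384.94 * 0.0323 = 12.43 W

12.43 W


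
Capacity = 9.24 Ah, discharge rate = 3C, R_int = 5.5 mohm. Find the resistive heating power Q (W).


Convert: R = 5.5 mohm = 0.0055 ohm
Step 1: I = C_rate * capacity = 3 * 9.24 = 27.72 A
Step 2: Q = I^2 * R = 27.72^2 * 0.0055 = 768.4 * 0.0055 = 4.226 W

4.226 W


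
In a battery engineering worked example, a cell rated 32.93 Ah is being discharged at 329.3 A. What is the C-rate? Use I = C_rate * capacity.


C_rate = I / capacity = 329.3 / 32.93 = 10C

10C


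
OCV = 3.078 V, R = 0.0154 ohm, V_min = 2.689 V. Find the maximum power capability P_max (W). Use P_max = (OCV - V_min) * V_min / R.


P_max = (OCV - V_min) * V_min / R = (3.078 - 2.689) * 2.689 / 0.0154 = 0.389 * 2.689 / 0.0154 = 67.92 W

67.92 W


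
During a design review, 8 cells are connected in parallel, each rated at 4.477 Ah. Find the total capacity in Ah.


Parallel capacities add: 8 * 4.477 Ah = 35.816 Ah

35.816 Ah


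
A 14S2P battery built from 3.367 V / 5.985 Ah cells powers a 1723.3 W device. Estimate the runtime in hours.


Step 1: E_pack = Ns * V_cell * Np * C_cell = 14 * 3.367 * 2 * 5.985 = 564.24 Wh
Step 2: t = E_pack / P = 564.24 / 1723.3 = 0.3274 hr

0.3274 hr


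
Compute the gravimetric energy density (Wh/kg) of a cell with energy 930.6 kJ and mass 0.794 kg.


Convert: E = 930.6 kJ = 258.5 Wh
ED = E / m = 258.5 / 0.794 = 325.6 Wh/kg

325.6 Wh/kg


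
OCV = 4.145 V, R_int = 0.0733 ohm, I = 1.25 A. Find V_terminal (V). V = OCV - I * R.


IR drop = 1.25 * 0.0733 = 0.091625 V
V = 4.145 - 0.091625 = 4.053 V

4.053 V


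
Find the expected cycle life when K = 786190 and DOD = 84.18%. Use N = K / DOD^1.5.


Step 1: DOD^1.5 = 84.18^1.5 = 772.35
Step 2: N = 786190 / 772.35 = 1018 cycles

1018 cycles


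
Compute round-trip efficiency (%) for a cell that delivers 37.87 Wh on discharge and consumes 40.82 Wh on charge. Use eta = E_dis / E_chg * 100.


Round-trip efficiency = 37.87/40.82 * 100% = 92.77%

92.77%


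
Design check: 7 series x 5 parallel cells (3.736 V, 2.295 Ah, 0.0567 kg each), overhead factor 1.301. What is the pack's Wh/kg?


Step 1: V_pack = 7 * 3.736 = 26.152 V
Step 2: C_pack = 5 * 2.295 = 11.475 Ah
Step 3: E_pack = V_pack * C_pack = 26.152 * 11.475 = 300.09 Wh
Step 4: m_pack = 7 * 5 * 0.0567 * 1.301 = 2.5818 kg
Step 5: ED = E_pack / m_pack = 300.09 / 2.5818 = 116.2 Wh/kg

116.2 Wh/kg


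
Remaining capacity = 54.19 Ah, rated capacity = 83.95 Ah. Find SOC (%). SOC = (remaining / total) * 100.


SOC% = 54.19 / 83.95 * 100 = 64.55%

64.55%


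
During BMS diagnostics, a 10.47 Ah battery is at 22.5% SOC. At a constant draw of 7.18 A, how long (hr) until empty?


Step 1: remaining = SOC/100 * C_total = 22.5/100 * 10.47 = 2.3558 Ah
Step 2: t = remaining / I = 2.3558 / 7.18 = 0.3281 hr

0.3281 hr


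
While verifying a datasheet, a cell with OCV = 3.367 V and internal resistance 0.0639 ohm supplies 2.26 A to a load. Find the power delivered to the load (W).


Step 1: V_terminal = OCV - I*R = 3.367 - 2.26 * 0.0639 = 3.2226 V
Step 2: P_out = V_terminal * I = 3.2226 * 2.26 = 7.283 W

7.283 W


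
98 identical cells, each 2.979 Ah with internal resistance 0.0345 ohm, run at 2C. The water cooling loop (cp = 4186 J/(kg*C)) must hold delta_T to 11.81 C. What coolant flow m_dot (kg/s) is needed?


Step 1: I = 2 * 2.979 = 5.958 A
Step 2: Q_cell = I^2 * R = 5.958^2 * 0.0345 = 1.2247 W
Step 3: Q_total = 98 * 1.2247 = 120.02 W
Step 4: m_dot = Q_total / (cp * dT) = 120.02 / (4186 * 11.81) = 0.002428 kg/s

0.002428 kg/s


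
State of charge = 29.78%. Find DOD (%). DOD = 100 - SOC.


DOD = 100 - SOC = 100 - 29.78 = 70.22%

70.22%


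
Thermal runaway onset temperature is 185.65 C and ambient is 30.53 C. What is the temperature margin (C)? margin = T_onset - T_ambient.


Safety margin = 185.65 C - 30.53 C = 155.12 C

155.12 C


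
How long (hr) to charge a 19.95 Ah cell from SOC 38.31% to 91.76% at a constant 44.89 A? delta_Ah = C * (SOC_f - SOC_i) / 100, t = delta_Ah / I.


Step 1: dSOC = 91.76% - 38.31% = 53.45%
Step 2: delta_Ah = 19.95 * 53.45 / 100 = 10.663 Ah
Step 3: t = 10.663 / 44.89 = 0.2375 hr

0.2375 hr


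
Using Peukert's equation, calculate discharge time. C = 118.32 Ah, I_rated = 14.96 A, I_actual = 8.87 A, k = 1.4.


t_rated = C / I_rated = 118.32 / 14.96 = 7.9091 hr
(I_rated/I)^k = (1.6866)^1.4 = 2.0788
t = t_rated * (I_rated/I)^k = 7.9091 * 2.0788 = 16.44 hr

16.44 hr


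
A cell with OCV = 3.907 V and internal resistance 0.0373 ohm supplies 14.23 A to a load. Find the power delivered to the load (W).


Step 1: V_terminal = OCV - I*R = 3.907 - 14.23 * 0.0373 = 3.3762 V
Step 2: P_out = V_terminal * I = 3.3762 * 14.23 = 48.04 W

48.04 W


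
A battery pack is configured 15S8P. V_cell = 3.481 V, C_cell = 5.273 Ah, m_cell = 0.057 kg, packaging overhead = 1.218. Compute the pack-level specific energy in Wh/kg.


Step 1: V_pack = 15 * 3.481 = 52.215 V
Step 2: C_pack = 8 * 5.273 = 42.184 Ah
Step 3: E_pack = V_pack * C_pack = 52.215 * 42.184 = 2202.6 Wh
Step 4: m_pack = 15 * 8 * 0.057 * 1.218 = 8.3311 kg
Step 5: ED = E_pack / m_pack = 2202.6 / 8.3311 = 264.4 Wh/kg

264.4 Wh/kg


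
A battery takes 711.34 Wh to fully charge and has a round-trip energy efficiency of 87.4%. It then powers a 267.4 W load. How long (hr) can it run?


Step 1: E_discharge = eta/100 * E_charge = 87.4/100 * 711.34 = 621.71 Wh
Step 2: t = E_discharge / P = 621.71 / 267.4 = 2.325 hr

2.325 hr


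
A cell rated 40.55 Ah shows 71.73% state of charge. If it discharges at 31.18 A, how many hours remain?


Step 1: remaining = SOC/100 * C_total = 71.73/100 * 40.55 = 29.087 Ah
Step 2: t = remaining / I = 29.087 / 31.18 = 0.9329 hr

0.9329 hr


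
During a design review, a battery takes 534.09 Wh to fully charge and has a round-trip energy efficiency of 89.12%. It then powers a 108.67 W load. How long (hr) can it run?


Step 1: E_discharge = eta/100 * E_charge = 89.12/100 * 534.09 = 475.98 Wh
Step 2: t = E_discharge / P = 475.98 / 108.67 = 4.380 hr

4.380 hr


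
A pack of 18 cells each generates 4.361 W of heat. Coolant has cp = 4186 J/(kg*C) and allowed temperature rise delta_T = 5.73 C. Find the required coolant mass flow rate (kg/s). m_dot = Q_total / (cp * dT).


Step 1: Total heat Q = 18 * 4.361 W = 78.498 W
Step 2: denom = cp * dT = 4186 * 5.73 = 23986
Step 3: m_dot = 78.498 / 23986 = 0.003273 kg/s

0.003273 kg/s


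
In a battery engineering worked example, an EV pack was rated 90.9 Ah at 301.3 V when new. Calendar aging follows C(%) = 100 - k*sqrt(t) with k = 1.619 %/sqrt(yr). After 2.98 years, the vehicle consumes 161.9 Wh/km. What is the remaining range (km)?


Step 1: capacity retention = 100 - 1.619 * sqrt(2.98) = 100 - 1.619 * 1.7263 = 97.205%
Step 2: C_now = 90.9 * 97.205/100 = 88.359 Ah
Step 3: E_pack = V * C_now = 301.3 * 88.359 = 26623 Wh
Step 4: range = E_pack / consumption = 26623 / 161.9 = 164.4 km

164.4 km


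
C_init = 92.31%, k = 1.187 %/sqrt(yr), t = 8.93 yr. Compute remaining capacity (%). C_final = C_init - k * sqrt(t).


Step 1: sqrt(8.93 yr) = 2.9883
Step 2: drop = 1.187 * 2.9883 = 3.5471
Step 3: C_final = 92.31 - 3.5471 = 88.76%

88.76%


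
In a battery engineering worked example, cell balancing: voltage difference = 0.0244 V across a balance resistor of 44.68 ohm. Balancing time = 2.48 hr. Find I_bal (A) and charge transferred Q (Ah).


First, Ohm's law: I_bal = 0.0244 V / 44.68 ohm = 5.4611e-04 A
Then Q = I * t = 5.4611e-04 A * 2.48 hr = 0.001354 Ah

I=5.4611e-04 A, Q=0.001354 Ah


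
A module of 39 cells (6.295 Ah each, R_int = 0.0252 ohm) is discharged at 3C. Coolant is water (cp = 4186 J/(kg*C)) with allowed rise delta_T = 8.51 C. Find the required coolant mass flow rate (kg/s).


Step 1: I = 3 * 6.295 = 18.885 A
Step 2: Q_cell = I^2 * R = 18.885^2 * 0.0252 = 8.9874 W
Step 3: Q_total = 39 * 8.9874 = 350.51 W
Step 4: m_dot = Q_total / (cp * dT) = 350.51 / (4186 * 8.51) = 0.009839 kg/s

0.009839 kg/s


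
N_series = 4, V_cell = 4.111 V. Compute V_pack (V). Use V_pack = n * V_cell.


With 4 cells in series at 4.111 V each, V_pack = 16.444 V

16.444 V


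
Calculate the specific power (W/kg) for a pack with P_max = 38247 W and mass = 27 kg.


Specific power = 38247 W / 27 kg = 1417 W/kg

1417 W/kg


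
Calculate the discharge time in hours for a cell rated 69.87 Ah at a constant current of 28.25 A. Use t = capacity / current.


t = capacity / current = 69.87 / 28.25 = 2.473 hr

2.473 hr


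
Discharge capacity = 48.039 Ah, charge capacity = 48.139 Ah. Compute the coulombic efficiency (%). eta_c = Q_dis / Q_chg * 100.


eta_c = Q_dis / Q_chg * 100 = 48.039 / 48.139 * 100 = 99.79%

99.79%


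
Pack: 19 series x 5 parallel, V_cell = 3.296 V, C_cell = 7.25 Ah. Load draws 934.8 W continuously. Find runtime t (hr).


Step 1: E_pack = Ns * V_cell * Np * C_cell = 19 * 3.296 * 5 * 7.25 = 2270.1 Wh
Step 2: t = E_pack / P = 2270.1 / 934.8 = 2.428 hr

2.428 hr


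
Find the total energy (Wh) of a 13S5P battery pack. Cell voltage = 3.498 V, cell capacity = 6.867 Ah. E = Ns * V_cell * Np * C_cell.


V_pack = 13 * 3.498 = 45.474 V
C_pack = 5 * 6.867 = 34.335 Ah
E = V_pack * C_pack = 45.474 * 34.335 = 1561 Wh

1561 Wh


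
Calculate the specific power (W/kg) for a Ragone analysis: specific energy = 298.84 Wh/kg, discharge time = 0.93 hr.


P_specific = E / t = 298.84 / 0.93 = 321.3 W/kg

321.3 W/kg


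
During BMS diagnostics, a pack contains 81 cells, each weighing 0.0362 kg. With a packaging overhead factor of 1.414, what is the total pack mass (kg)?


Cell mass sum = 81 * 0.0362 = 2.9322 kg
With overhead 1.414: m_pack = 2.9322 * 1.414 = 4.146 kg

4.146 kg


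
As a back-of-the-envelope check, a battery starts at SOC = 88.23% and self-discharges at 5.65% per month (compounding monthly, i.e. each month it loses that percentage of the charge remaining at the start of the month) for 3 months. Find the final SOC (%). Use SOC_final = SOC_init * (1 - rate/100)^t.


decay = (1 - 5.65/100)^3 = 0.8399
SOC_final = 88.23 * 0.8399 = 74.10%

74.10%


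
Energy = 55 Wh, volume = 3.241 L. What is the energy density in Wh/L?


Volumetric ED = 55 Wh / 3.241 L = 16.97 Wh/L

16.97 Wh/L


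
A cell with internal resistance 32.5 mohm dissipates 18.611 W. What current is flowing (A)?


Convert: R = 32.5 mohm = 0.0325 ohm
I = sqrt(Q / R) = sqrt(18.611 / 0.0325) = sqrt(572.65) = 23.93 A

23.93 A


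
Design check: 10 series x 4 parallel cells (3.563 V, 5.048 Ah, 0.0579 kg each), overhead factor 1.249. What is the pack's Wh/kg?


Step 1: V_pack = 10 * 3.563 = 35.63 V
Step 2: C_pack = 4 * 5.048 = 20.192 Ah
Step 3: E_pack = V_pack * C_pack = 35.63 * 20.192 = 719.44 Wh
Step 4: m_pack = 10 * 4 * 0.0579 * 1.249 = 2.8927 kg
Step 5: ED = E_pack / m_pack = 719.44 / 2.8927 = 248.7 Wh/kg

248.7 Wh/kg


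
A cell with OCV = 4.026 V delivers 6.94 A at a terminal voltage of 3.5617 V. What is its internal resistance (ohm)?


R = (OCV - V) / I = (4.026 - 3.5617) / 6.94 = 0.06690 ohm

0.06690 ohm


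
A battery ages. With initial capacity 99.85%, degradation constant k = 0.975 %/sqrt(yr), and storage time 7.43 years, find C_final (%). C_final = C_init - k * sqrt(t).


sqrt(t) = sqrt(7.43) = 2.7258
C_final = 99.85 - 0.975 * 2.7258 = 97.19%

97.19%


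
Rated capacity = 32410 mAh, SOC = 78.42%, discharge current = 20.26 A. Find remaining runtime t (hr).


Convert: C_total = 32410 mAh = 32.41 Ah
Step 1: remaining = SOC/100 * C_total = 78.42/100 * 32.41 = 25.416 Ah
Step 2: t = remaining / I = 25.416 / 20.26 = 1.254 hr

1.254 hr


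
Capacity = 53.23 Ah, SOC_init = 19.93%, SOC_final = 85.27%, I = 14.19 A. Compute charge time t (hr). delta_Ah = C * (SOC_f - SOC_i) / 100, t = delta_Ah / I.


Step 1: dSOC = 85.27% - 19.93% = 65.34%
Step 2: delta_Ah = 53.23 * 65.34 / 100 = 34.78 Ah
Step 3: t = 34.78 / 14.19 = 2.451 hr

2.451 hr


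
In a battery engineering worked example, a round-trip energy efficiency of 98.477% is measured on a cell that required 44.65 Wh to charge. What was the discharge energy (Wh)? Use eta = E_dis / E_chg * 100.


E_dis = eta/100 * E_chg = 98.477/100 * 44.65 = 43.97 Wh

43.97 Wh


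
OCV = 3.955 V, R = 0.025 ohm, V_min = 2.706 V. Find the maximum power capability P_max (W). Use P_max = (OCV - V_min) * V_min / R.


dV = OCV - V_min = 1.249 V (so I_max = dV / R)
P_max = dV * V_min / R = 1.249 * 2.706 / 0.025 = 135.2 W

135.2 W


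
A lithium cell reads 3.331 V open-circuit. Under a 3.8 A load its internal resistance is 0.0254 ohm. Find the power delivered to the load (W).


Step 1: V_terminal = OCV - I*R = 3.331 - 3.8 * 0.0254 = 3.2345 V
Step 2: P_out = V_terminal * I = 3.2345 * 3.8 = 12.29 W

12.29 W


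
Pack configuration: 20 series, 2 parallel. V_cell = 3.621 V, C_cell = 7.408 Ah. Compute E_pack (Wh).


V_pack = 20 * 3.621 = 72.42 V
C_pack = 2 * 7.408 = 14.816 Ah
E = V_pack * C_pack = 72.42 * 14.816 = 1073 Wh

1073 Wh


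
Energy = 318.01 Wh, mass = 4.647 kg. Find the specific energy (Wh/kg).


ED = E / m = 318.01 / 4.647 = 68.43 Wh/kg

68.43 Wh/kg


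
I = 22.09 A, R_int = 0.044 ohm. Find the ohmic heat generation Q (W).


Q = I^2 * R = 22.09^2 * 0.044 = 21.47 W

21.47 W


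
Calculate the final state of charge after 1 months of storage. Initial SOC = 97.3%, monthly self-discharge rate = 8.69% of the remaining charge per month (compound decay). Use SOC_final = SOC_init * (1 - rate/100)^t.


Monthly retention factor = 1 - 8.69/100 = 0.9131
Over 1 months: factor^1 = 0.9131
SOC_final = 97.3 * 0.9131 = 88.84%

88.84%


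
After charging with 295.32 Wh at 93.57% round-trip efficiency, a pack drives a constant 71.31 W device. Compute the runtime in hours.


Step 1: E_discharge = eta/100 * E_charge = 93.57/100 * 295.32 = 276.33 Wh
Step 2: t = E_discharge / P = 276.33 / 71.31 = 3.875 hr

3.875 hr


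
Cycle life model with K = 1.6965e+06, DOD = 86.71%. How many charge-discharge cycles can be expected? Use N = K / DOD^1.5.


Step 1: DOD^1.5 = 86.71^1.5 = 807.43
Step 2: N = 1.6965e+06 / 807.43 = 2101 cycles

2101 cycles


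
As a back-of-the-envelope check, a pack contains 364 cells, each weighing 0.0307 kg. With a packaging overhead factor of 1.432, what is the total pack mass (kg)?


m_pack = n * m_cell * overhead = 364 * 0.0307 * 1.432 = 16.00 kg

16.00 kg


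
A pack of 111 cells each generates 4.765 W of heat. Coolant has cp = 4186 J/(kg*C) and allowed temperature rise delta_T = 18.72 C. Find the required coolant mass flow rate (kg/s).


Q_total = 111 * 4.765 = 528.92 W
m_dot = Q_total / (cp * dT) = 528.92 / (4186 * 18.72) = 0.006750 kg/s

0.006750 kg/s


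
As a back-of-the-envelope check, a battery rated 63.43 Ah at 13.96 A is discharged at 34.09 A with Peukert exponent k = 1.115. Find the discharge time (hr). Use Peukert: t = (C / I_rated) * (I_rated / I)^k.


Step 1: t_rated = C / I_rated = 63.43 / 13.96 = 4.5437 hr
Step 2: ratio = 13.96 / 34.09 = 0.4095
Step 3: ratio^k = 0.4095^1.115 = 0.36954
Step 4: t = t_rated * ratio^k = 4.5437 * 0.36954 = 1.679 hr

1.679 hr


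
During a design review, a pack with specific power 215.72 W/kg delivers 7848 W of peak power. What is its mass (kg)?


m = P / SP = 7848 / 215.72 = 36.38 kg

36.38 kg


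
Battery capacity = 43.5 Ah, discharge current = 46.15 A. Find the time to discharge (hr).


t = capacity / current = 43.5 / 46.15 = 0.9426 hr

0.9426 hr


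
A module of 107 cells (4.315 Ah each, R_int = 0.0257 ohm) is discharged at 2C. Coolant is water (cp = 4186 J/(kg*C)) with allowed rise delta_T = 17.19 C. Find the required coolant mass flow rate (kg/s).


Step 1: I = 2 * 4.315 = 8.63 A
Step 2: Q_cell = I^2 * R = 8.63^2 * 0.0257 = 1.9141 W
Step 3: Q_total = 107 * 1.9141 = 204.81 W
Step 4: m_dot = Q_total / (cp * dT) = 204.81 / (4186 * 17.19) = 0.002846 kg/s

0.002846 kg/s


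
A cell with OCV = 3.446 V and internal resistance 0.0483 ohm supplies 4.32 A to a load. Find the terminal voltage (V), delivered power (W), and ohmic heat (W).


Step 1: V_terminal = OCV - I*R = 3.446 - 4.32 * 0.0483 = 3.2373 V
Step 2: P_out = V_terminal * I = 3.2373 * 4.32 = 13.99 W
Step 3: Q = I^2 * R = 4.32^2 * 0.0483 = 0.9014 W

V=3.2373 V, P=13.99 W, Q=0.9014 W


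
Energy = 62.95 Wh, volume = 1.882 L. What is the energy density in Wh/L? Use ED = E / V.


ED = E / V = 62.95 / 1.882 = 33.45 Wh/L

33.45 Wh/L


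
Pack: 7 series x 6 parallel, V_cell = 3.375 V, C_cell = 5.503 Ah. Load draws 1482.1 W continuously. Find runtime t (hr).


Step 1: E_pack = Ns * V_cell * Np * C_cell = 7 * 3.375 * 6 * 5.503 = 780.05 Wh
Step 2: t = E_pack / P = 780.05 / 1482.1 = 0.5263 hr

0.5263 hr


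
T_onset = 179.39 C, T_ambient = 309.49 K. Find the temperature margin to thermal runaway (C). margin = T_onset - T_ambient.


Convert: T_ambient = 309.49 K = 36.34 C
margin = 179.39 - 36.34 = 143.05 C

143.05 C


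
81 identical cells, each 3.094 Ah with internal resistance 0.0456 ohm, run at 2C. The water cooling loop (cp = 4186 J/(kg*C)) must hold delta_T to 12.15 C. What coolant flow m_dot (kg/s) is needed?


Step 1: I = 2 * 3.094 = 6.188 A
Step 2: Q_cell = I^2 * R = 6.188^2 * 0.0456 = 1.7461 W
Step 3: Q_total = 81 * 1.7461 = 141.43 W
Step 4: m_dot = Q_total / (cp * dT) = 141.43 / (4186 * 12.15) = 0.002781 kg/s

0.002781 kg/s


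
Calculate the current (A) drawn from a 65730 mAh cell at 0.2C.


Convert: capacity = 65730 mAh = 65.73 Ah
I = C_rate * capacity = 0.2 * 65.73 = 13.146 A

13.146 A


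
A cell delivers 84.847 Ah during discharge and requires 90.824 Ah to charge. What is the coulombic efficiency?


Coulombic efficiency = 84.847/90.824 * 100% = 93.42%

93.42%


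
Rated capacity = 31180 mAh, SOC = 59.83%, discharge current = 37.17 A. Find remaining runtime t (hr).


Convert: C_total = 31180 mAh = 31.18 Ah
Step 1: remaining = SOC/100 * C_total = 59.83/100 * 31.18 = 18.655 Ah
Step 2: t = remaining / I = 18.655 / 37.17 = 0.5019 hr

0.5019 hr


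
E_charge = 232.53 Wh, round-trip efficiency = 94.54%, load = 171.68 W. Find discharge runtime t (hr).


Step 1: E_discharge = eta/100 * E_charge = 94.54/100 * 232.53 = 219.83 Wh
Step 2: t = E_discharge / P = 219.83 / 171.68 = 1.280 hr

1.280 hr


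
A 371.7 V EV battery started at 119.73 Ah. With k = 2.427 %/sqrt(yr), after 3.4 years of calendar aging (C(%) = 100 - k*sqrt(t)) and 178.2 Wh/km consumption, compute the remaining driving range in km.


Step 1: capacity retention = 100 - 2.427 * sqrt(3.4) = 100 - 2.427 * 1.8439 = 95.525%
Step 2: C_now = 119.73 * 95.525/100 = 114.37 Ah
Step 3: E_pack = V * C_now = 371.7 * 114.37 = 42511 Wh
Step 4: range = E_pack / consumption = 42511 / 178.2 = 238.6 km

238.6 km


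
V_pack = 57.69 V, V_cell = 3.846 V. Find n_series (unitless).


n = V_pack / V_cell = 57.69 / 3.846 = 15

15


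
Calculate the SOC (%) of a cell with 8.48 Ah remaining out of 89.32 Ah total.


SOC = (remaining / total) * 100 = (8.48 / 89.32) * 100 = 9.494%

9.494%


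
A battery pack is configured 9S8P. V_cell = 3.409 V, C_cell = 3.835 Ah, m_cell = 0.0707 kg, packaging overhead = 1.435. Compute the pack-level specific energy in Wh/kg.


Step 1: V_pack = 9 * 3.409 = 30.681 V
Step 2: C_pack = 8 * 3.835 = 30.68 Ah
Step 3: E_pack = V_pack * C_pack = 30.681 * 30.68 = 941.29 Wh
Step 4: m_pack = 9 * 8 * 0.0707 * 1.435 = 7.3047 kg
Step 5: ED = E_pack / m_pack = 941.29 / 7.3047 = 128.9 Wh/kg

128.9 Wh/kg


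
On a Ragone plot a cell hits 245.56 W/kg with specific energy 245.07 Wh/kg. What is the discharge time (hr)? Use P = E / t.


t = E / P = 245.07 / 245.56 = 0.9980 hr

0.9980 hr


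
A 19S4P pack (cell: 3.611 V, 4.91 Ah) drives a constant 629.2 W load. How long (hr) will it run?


Step 1: E_pack = Ns * V_cell * Np * C_cell = 19 * 3.611 * 4 * 4.91 = 1347.5 Wh
Step 2: t = E_pack / P = 1347.5 / 629.2 = 2.142 hr

2.142 hr


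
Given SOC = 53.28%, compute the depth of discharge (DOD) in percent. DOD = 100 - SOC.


Complement of SOC: DOD = 100% - 53.28% = 46.72%

46.72%


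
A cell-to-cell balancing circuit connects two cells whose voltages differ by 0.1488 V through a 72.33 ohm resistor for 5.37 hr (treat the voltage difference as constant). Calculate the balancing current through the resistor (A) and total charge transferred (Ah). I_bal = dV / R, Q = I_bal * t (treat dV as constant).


I_bal = dV / R = 0.1488 / 72.33 = 0.0020572 A
Q = I_bal * t = 0.0020572 * 5.37 = 0.01105 Ah

I=0.0020572 A, Q=0.01105 Ah


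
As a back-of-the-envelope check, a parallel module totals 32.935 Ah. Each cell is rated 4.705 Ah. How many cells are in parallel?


n = C_total / C_cell = 32.935 / 4.705 = 7

7


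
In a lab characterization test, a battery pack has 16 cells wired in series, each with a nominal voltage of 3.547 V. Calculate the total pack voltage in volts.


V_pack = n * V_cell = 16 * 3.547 = 56.752 V

56.752 V


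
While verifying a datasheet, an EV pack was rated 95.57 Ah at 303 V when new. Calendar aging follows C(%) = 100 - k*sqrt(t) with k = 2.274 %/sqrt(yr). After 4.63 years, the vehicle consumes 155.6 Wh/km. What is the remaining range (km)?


Step 1: capacity retention = 100 - 2.274 * sqrt(4.63) = 100 - 2.274 * 2.1517 = 95.107%
Step 2: C_now = 95.57 * 95.107/100 = 90.894 Ah
Step 3: E_pack = V * C_now = 303 * 90.894 = 27541 Wh
Step 4: range = E_pack / consumption = 27541 / 155.6 = 177.0 km

177.0 km


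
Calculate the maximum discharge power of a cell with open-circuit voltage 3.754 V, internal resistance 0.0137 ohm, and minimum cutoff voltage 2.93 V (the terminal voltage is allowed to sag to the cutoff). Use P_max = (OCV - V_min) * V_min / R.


P_max = (OCV - V_min) * V_min / R = (3.754 - 2.93) * 2.93 / 0.0137 = 0.824 * 2.93 / 0.0137 = 176.2 W

176.2 W


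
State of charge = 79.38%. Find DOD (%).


DOD = 100 - SOC = 100 - 79.38 = 20.62%

20.62%


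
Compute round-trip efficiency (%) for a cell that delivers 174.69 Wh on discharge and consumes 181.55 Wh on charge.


Round-trip efficiency = 174.69/181.55 * 100% = 96.22%

96.22%


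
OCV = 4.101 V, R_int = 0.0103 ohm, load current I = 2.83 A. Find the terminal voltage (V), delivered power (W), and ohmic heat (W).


Step 1: V_terminal = OCV - I*R = 4.101 - 2.83 * 0.0103 = 4.0719 V
Step 2: P_out = V_terminal * I = 4.0719 * 2.83 = 11.52 W
Step 3: Q = I^2 * R = 2.83^2 * 0.0103 = 0.08249 W

V=4.0719 V, P=11.52 W, Q=0.08249 W


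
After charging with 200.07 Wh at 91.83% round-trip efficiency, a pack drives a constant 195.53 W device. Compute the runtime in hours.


Step 1: E_discharge = eta/100 * E_charge = 91.83/100 * 200.07 = 183.72 Wh
Step 2: t = E_discharge / P = 183.72 / 195.53 = 0.9396 hr

0.9396 hr


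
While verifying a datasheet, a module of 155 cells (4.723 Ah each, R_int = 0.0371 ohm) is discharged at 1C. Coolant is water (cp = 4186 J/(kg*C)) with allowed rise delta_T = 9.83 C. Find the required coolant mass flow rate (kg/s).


Step 1: I = 1 * 4.723 = 4.723 A
Step 2: Q_cell = I^2 * R = 4.723^2 * 0.0371 = 0.82758 W
Step 3: Q_total = 155 * 0.82758 = 128.27 W
Step 4: m_dot = Q_total / (cp * dT) = 128.27 / (4186 * 9.83) = 0.003117 kg/s

0.003117 kg/s


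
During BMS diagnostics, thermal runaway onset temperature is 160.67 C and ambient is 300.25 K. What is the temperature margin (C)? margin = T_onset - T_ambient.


Convert: T_ambient = 300.25 K = 27.1 C
margin = 160.67 - 27.1 = 133.57 C

133.57 C


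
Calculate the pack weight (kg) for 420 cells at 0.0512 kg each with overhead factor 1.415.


Cell mass sum = 420 * 0.0512 = 21.504 kg
With overhead 1.415: m_pack = 21.504 * 1.415 = 30.43 kg

30.43 kg


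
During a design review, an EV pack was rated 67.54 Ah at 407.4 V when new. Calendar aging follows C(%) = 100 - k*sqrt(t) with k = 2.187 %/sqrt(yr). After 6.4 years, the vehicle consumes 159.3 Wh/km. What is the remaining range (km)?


Step 1: capacity retention = 100 - 2.187 * sqrt(6.4) = 100 - 2.187 * 2.5298 = 94.467%
Step 2: C_now = 67.54 * 94.467/100 = 63.803 Ah
Step 3: E_pack = V * C_now = 407.4 * 63.803 = 25993 Wh
Step 4: range = E_pack / consumption = 25993 / 159.3 = 163.2 km

163.2 km


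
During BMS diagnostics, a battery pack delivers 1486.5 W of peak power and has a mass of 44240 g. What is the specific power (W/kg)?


Convert: m = 44240 g = 44.24 kg
SP = P / m = 1486.5 / 44.24 = 33.60 W/kg

33.60 W/kg


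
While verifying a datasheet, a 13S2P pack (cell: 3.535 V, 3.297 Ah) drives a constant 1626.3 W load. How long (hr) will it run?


Step 1: E_pack = Ns * V_cell * Np * C_cell = 13 * 3.535 * 2 * 3.297 = 303.03 Wh
Step 2: t = E_pack / P = 303.03 / 1626.3 = 0.1863 hr

0.1863 hr


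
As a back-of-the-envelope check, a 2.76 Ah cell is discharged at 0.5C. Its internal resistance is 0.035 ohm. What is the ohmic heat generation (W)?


Step 1: I = C_rate * capacity = 0.5 * 2.76 = 1.38 A
Step 2: Q = I^2 * R = 1.38^2 * 0.035 = 1.9044 * 0.035 = 0.06665 W

0.06665 W
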